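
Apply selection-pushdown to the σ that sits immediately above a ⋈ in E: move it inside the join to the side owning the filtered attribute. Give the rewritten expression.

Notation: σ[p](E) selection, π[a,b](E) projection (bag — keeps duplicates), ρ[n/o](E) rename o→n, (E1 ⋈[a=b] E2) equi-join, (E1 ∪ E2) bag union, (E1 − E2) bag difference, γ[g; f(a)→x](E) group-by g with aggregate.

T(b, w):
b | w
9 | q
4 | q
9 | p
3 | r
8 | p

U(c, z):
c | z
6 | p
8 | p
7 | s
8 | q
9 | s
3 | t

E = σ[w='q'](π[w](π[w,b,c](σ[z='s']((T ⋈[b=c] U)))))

σ filters on z, owned by the right side.
E' = σ[w='q'](π[w](π[w,b,c]((T ⋈[b=c] σ[z='s'](U)))))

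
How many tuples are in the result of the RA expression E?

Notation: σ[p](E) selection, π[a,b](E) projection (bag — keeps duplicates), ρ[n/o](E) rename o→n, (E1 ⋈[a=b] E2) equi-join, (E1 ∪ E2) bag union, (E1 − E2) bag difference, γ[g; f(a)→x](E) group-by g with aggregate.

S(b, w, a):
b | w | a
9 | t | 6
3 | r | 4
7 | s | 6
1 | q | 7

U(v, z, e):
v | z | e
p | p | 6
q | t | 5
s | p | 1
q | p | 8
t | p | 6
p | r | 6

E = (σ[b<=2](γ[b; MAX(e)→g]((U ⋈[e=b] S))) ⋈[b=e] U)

Row counts bottom-up:
  U → 6
  S → 4
  (U ⋈[e=b] S) → 1
  γ[b; MAX(e)→g]((U ⋈[e=b] S)) → 1
  σ[b<=2](γ[b; MAX(e)→g]((U ⋈[e=b] S))) → 1
  U → 6
  (σ[b<=2](γ[b; MAX(e)→g]((U ⋈[e=b] S))) ⋈[b=e] U) → 1

|E| = 1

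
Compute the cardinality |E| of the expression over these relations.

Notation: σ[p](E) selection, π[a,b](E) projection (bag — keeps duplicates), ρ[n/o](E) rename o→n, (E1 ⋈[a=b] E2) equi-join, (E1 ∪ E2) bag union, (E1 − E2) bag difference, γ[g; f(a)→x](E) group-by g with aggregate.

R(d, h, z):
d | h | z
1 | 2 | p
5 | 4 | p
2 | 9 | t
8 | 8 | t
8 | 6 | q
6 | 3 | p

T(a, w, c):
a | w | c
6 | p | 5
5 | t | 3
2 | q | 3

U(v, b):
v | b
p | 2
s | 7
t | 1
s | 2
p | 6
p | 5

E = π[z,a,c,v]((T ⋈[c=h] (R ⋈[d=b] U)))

Per-node cardinality:
  T → 3
  R → 6
  U → 6
  (R ⋈[d=b] U) → 5
  (T ⋈[c=h] (R ⋈[d=b] U)) → 2
  π[z,a,c,v]((T ⋈[c=h] (R ⋈[d=b] U))) → 2

|E| = 2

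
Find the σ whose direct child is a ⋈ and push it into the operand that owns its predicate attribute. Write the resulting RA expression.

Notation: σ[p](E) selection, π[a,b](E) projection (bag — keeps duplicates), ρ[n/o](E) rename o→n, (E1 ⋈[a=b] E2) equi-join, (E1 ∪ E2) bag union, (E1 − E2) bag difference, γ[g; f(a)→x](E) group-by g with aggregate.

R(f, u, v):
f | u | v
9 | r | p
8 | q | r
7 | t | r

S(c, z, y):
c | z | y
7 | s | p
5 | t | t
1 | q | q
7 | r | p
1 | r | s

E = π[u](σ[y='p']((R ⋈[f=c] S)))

σ filters on y, owned by the right side.
E' = π[u]((R ⋈[f=c] σ[y='p'](S)))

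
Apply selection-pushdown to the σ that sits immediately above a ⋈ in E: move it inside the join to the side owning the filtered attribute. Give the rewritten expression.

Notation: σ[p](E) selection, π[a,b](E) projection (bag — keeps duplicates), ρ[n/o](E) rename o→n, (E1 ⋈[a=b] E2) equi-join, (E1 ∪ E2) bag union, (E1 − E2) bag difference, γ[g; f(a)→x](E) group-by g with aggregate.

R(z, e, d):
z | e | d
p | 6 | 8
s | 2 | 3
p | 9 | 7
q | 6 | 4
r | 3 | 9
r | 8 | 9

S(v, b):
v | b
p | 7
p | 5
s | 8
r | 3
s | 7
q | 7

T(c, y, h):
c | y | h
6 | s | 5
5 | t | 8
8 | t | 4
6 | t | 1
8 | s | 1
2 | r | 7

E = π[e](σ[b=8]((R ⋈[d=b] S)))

σ filters on b, owned by the right side.
E' = π[e]((R ⋈[d=b] σ[b=8](S)))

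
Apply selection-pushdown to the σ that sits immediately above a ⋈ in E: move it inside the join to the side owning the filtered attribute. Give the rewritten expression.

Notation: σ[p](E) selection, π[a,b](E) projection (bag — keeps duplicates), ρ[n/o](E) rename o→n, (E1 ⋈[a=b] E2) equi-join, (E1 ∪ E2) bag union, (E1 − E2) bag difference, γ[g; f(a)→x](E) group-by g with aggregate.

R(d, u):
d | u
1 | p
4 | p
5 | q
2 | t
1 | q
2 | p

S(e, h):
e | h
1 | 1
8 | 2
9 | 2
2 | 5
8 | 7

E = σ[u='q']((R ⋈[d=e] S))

σ filters on u, owned by the left side.
E' = (σ[u='q'](R) ⋈[d=e] S)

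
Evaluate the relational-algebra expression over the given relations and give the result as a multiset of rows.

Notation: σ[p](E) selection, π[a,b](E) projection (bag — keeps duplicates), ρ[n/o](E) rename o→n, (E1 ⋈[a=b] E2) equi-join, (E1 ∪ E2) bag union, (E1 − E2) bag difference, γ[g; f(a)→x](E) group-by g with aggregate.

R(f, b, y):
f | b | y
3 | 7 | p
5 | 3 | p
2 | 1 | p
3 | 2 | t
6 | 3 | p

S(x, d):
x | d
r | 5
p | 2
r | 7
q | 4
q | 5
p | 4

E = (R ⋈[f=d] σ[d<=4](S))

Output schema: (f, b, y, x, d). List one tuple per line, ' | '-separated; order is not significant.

Subexpression sizes:
  R → 5
  S → 6
  σ[d<=4](S) → 3
  (R ⋈[f=d] σ[d<=4](S)) → 1

== RESULT ==
f | b | y | x | d
2 | 1 | p | p | 2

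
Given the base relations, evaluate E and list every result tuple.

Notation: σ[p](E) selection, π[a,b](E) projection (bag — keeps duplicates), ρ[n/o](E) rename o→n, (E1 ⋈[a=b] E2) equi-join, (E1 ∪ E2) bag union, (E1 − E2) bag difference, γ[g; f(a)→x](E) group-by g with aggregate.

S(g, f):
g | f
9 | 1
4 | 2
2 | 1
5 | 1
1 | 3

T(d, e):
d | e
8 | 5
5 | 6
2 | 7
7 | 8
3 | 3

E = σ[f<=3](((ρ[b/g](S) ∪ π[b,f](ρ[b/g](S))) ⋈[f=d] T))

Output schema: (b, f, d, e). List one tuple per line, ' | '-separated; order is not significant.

Stepwise |·|:
  S → 5
  ρ[b/g](S) → 5
  S → 5
  ρ[b/g](S) → 5
  π[b,f](ρ[b/g](S)) → 5
  (ρ[b/g](S) ∪ π[b,f](ρ[b/g](S))) → 10
  T → 5
  ((ρ[b/g](S) ∪ π[b,f](ρ[b/g](S))) ⋈[f=d] T) → 4
  σ[f<=3](((ρ[b/g](S) ∪ π[b,f](ρ[b/g](S))) ⋈[f=d] T)) → 4

== RESULT ==
b | f | d | e
1 | 3 | 3 | 3
1 | 3 | 3 | 3
4 | 2 | 2 | 7
4 | 2 | 2 | 7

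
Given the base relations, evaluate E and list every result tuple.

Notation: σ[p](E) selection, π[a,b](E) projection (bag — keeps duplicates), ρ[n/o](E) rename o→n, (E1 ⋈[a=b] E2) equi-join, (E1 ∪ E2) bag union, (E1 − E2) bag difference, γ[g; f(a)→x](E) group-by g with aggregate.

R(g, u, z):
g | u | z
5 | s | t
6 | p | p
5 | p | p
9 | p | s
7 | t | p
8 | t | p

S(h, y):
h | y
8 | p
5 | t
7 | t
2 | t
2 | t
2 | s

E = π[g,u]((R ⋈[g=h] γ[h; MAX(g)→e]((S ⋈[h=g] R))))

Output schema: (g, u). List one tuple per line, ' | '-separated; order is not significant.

Stepwise |·|:
  R → 6
  S → 6
  R → 6
  (S ⋈[h=g] R) → 4
  γ[h; MAX(g)→e]((S ⋈[h=g] R)) → 3
  (R ⋈[g=h] γ[h; MAX(g)→e]((S ⋈[h=g] R))) → 4
  π[g,u]((R ⋈[g=h] γ[h; MAX(g)→e]((S ⋈[h=g] R)))) → 4

== RESULT ==
g | u
5 | p
5 | s
7 | t
8 | t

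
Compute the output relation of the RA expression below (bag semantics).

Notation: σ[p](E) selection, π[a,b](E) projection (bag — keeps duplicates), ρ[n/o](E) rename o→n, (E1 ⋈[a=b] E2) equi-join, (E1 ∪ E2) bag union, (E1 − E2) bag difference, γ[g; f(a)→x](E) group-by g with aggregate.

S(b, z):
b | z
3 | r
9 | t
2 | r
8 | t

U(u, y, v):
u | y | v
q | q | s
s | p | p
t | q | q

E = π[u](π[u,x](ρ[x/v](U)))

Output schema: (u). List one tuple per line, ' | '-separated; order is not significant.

Stepwise |·|:
  U → 3
  ρ[x/v](U) → 3
  π[u,x](ρ[x/v](U)) → 3
  π[u](π[u,x](ρ[x/v](U))) → 3

== RESULT ==
u
q
s
t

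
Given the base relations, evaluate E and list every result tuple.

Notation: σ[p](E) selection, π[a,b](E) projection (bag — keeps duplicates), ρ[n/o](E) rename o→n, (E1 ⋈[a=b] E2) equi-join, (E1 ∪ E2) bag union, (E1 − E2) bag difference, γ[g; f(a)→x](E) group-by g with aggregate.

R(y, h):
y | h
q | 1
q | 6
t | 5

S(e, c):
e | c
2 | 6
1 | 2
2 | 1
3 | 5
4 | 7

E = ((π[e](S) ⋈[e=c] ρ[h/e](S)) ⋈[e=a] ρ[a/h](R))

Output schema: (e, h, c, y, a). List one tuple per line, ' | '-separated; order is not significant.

Subexpression sizes:
  S → 5
  π[e](S) → 5
  S → 5
  ρ[h/e](S) → 5
  (π[e](S) ⋈[e=c] ρ[h/e](S)) → 3
  R → 3
  ρ[a/h](R) → 3
  ((π[e](S) ⋈[e=c] ρ[h/e](S)) ⋈[e=a] ρ[a/h](R)) → 1

== RESULT ==
e | h | c | y | a
1 | 2 | 1 | q | 1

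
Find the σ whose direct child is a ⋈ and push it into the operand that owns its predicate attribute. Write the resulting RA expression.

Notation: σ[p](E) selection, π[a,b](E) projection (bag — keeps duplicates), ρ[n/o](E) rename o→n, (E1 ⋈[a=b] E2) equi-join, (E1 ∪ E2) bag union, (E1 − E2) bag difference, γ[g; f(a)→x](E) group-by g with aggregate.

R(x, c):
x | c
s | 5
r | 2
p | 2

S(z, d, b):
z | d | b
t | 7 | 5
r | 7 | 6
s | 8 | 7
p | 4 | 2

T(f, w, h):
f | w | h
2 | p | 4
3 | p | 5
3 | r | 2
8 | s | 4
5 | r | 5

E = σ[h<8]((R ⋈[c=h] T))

σ filters on h, owned by the right side.
E' = (R ⋈[c=h] σ[h<8](T))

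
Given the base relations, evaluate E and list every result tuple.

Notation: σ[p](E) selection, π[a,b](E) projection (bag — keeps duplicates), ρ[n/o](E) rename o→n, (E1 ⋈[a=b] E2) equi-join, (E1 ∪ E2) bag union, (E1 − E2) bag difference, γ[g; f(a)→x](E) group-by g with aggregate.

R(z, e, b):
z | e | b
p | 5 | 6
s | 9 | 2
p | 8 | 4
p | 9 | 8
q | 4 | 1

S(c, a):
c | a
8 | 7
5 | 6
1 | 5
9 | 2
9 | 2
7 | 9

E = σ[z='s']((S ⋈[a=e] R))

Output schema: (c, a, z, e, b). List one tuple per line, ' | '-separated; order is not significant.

Row counts bottom-up:
  S → 6
  R → 5
  (S ⋈[a=e] R) → 3
  σ[z='s']((S ⋈[a=e] R)) → 1

== RESULT ==
c | a | z | e | b
7 | 9 | s | 9 | 2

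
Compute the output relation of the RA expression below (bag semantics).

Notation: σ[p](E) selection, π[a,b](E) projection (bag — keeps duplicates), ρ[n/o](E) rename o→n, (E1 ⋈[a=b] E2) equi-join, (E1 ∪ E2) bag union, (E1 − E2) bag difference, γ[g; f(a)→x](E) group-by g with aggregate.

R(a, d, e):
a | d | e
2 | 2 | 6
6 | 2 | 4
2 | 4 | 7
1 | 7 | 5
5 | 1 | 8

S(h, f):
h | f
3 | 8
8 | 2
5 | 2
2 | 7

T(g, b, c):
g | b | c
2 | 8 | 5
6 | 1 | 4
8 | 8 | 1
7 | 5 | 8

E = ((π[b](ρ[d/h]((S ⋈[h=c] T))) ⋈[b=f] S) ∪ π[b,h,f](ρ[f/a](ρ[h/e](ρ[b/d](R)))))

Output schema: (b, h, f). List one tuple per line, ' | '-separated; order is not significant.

Subexpression sizes:
  S → 4
  T → 4
  (S ⋈[h=c] T) → 2
  ρ[d/h]((S ⋈[h=c] T)) → 2
  π[b](ρ[d/h]((S ⋈[h=c] T))) → 2
  S → 4
  (π[b](ρ[d/h]((S ⋈[h=c] T))) ⋈[b=f] S) → 1
  R → 5
  ρ[b/d](R) → 5
  ρ[h/e](ρ[b/d](R)) → 5
  ρ[f/a](ρ[h/e](ρ[b/d](R))) → 5
  π[b,h,f](ρ[f/a](ρ[h/e](ρ[b/d](R)))) → 5
  ((π[b](ρ[d/h]((S ⋈[h=c] T))) ⋈[b=f] S) ∪ π[b,h,f](ρ[f/a](ρ[h/e](ρ[b/d](R))))) → 6

== RESULT ==
b | h | f
1 | 8 | 5
2 | 4 | 6
2 | 6 | 2
4 | 7 | 2
7 | 5 | 1
8 | 3 | 8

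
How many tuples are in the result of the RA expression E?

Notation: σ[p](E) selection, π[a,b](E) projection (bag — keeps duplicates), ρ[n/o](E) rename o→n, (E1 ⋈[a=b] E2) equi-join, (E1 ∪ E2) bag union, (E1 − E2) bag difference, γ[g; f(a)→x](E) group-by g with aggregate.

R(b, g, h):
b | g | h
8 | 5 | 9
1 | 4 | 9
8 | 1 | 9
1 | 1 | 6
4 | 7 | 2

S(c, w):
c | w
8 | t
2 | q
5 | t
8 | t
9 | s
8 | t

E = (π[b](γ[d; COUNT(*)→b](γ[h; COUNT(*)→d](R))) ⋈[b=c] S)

Subexpression sizes:
  R → 5
  γ[h; COUNT(*)→d](R) → 3
  γ[d; COUNT(*)→b](γ[h; COUNT(*)→d](R)) → 2
  π[b](γ[d; COUNT(*)→b](γ[h; COUNT(*)→d](R))) → 2
  S → 6
  (π[b](γ[d; COUNT(*)→b](γ[h; COUNT(*)→d](R))) ⋈[b=c] S) → 1

|E| = 1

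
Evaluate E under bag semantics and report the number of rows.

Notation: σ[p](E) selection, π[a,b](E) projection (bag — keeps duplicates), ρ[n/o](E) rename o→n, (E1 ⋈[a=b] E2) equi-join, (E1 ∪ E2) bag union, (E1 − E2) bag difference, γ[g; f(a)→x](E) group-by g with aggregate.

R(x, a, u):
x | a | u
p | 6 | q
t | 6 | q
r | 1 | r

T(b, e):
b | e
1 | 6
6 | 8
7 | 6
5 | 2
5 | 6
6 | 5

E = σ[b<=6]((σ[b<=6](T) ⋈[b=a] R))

Row counts bottom-up:
  T → 6
  σ[b<=6](T) → 5
  R → 3
  (σ[b<=6](T) ⋈[b=a] R) → 5
  σ[b<=6]((σ[b<=6](T) ⋈[b=a] R)) → 5

|E| = 5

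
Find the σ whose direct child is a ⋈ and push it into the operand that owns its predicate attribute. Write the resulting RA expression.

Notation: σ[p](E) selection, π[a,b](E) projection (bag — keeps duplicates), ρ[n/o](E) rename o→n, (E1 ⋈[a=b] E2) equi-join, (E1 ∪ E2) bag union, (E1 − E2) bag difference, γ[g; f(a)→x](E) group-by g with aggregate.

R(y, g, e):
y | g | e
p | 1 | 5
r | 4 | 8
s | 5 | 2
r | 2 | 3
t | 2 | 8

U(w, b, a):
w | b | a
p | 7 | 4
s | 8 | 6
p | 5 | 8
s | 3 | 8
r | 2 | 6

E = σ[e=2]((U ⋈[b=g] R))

σ filters on e, owned by the right side.
E' = (U ⋈[b=g] σ[e=2](R))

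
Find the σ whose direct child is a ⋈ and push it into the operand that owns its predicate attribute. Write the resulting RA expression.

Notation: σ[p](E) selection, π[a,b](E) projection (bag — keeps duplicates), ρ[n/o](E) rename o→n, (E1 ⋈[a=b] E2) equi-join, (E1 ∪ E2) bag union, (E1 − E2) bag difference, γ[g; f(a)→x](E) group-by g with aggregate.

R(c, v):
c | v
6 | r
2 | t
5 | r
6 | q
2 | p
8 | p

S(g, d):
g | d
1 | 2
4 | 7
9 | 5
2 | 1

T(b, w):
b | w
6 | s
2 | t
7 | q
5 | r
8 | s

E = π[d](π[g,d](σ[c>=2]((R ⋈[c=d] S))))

σ filters on c, owned by the left side.
E' = π[d](π[g,d]((σ[c>=2](R) ⋈[c=d] S)))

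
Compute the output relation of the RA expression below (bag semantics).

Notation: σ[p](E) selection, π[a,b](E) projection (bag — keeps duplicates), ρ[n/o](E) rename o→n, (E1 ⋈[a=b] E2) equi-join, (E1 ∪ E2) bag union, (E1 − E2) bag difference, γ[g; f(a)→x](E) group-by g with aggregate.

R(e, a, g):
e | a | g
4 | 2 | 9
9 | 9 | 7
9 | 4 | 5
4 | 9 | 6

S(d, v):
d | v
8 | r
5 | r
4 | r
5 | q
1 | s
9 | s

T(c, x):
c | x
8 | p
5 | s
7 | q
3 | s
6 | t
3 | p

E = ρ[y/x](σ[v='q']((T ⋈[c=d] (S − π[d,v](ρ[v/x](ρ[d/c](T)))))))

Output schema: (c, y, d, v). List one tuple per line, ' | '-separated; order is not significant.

Subexpression sizes:
  T → 6
  S → 6
  T → 6
  ρ[d/c](T) → 6
  ρ[v/x](ρ[d/c](T)) → 6
  π[d,v](ρ[v/x](ρ[d/c](T))) → 6
  (S − π[d,v](ρ[v/x](ρ[d/c](T)))) → 6
  (T ⋈[c=d] (S − π[d,v](ρ[v/x](ρ[d/c](T))))) → 3
  σ[v='q']((T ⋈[c=d] (S − π[d,v](ρ[v/x](ρ[d/c](T)))))) → 1
  ρ[y/x](σ[v='q']((T ⋈[c=d] (S − π[d,v](ρ[v/x](ρ[d/c](T))))))) → 1

== RESULT ==
c | y | d | v
5 | s | 5 | q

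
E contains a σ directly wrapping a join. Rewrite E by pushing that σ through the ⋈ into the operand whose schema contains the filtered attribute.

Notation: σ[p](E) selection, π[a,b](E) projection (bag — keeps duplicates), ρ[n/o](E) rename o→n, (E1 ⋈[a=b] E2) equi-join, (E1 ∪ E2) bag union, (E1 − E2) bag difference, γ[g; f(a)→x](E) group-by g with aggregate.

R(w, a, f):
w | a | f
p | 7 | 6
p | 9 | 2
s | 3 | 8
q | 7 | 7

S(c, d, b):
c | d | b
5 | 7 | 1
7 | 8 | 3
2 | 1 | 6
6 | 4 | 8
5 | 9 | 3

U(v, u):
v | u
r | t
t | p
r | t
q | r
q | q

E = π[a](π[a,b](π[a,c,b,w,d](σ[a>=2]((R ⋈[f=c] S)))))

σ filters on a, owned by the left side.
E' = π[a](π[a,b](π[a,c,b,w,d]((σ[a>=2](R) ⋈[f=c] S))))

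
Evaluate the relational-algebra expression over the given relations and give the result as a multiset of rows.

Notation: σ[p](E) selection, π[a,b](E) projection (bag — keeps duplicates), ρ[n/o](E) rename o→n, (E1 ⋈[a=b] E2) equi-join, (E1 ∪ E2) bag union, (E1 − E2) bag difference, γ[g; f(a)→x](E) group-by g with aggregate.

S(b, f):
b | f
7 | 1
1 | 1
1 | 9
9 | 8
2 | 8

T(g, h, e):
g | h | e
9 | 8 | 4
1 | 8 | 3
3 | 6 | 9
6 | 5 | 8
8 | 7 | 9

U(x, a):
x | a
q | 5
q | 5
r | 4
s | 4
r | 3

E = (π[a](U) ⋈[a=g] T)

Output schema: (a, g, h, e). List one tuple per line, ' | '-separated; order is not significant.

Stepwise |·|:
  U → 5
  π[a](U) → 5
  T → 5
  (π[a](U) ⋈[a=g] T) → 1

== RESULT ==
a | g | h | e
3 | 3 | 6 | 9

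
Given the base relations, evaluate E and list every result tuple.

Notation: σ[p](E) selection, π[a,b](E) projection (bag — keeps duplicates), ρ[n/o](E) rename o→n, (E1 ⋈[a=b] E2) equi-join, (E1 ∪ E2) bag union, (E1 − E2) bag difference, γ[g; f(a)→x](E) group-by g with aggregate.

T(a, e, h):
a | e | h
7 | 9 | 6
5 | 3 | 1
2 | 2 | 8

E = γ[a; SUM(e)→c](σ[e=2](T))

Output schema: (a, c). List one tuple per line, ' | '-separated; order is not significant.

Per-node cardinality:
  T → 3
  σ[e=2](T) → 1
  γ[a; SUM(e)→c](σ[e=2](T)) → 1

== RESULT ==
a | c
2 | 2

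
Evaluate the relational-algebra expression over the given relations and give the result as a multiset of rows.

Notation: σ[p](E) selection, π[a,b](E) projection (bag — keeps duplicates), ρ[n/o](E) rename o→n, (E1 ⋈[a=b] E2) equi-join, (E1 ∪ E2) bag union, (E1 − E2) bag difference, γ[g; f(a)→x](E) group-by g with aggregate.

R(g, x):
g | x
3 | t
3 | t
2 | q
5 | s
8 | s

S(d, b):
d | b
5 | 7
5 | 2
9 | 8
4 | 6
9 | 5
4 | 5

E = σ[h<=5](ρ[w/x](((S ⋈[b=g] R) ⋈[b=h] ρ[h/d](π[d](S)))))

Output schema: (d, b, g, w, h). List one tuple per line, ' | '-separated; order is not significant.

Per-node cardinality:
  S → 6
  R → 5
  (S ⋈[b=g] R) → 4
  S → 6
  π[d](S) → 6
  ρ[h/d](π[d](S)) → 6
  ((S ⋈[b=g] R) ⋈[b=h] ρ[h/d](π[d](S))) → 4
  ρ[w/x](((S ⋈[b=g] R) ⋈[b=h] ρ[h/d](π[d](S)))) → 4
  σ[h<=5](ρ[w/x](((S ⋈[b=g] R) ⋈[b=h] ρ[h/d](π[d](S))))) → 4

== RESULT ==
d | b | g | w | h
4 | 5 | 5 | s | 5
4 | 5 | 5 | s | 5
9 | 5 | 5 | s | 5
9 | 5 | 5 | s | 5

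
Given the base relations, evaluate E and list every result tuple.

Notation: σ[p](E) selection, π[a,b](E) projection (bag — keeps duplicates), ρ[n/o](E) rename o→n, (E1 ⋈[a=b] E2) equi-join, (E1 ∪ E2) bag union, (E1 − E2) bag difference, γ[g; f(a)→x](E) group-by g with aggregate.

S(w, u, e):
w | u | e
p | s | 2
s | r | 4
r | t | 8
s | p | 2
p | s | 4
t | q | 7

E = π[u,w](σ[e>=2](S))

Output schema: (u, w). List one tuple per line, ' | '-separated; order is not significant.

Per-node cardinality:
  S → 6
  σ[e>=2](S) → 6
  π[u,w](σ[e>=2](S)) → 6

== RESULT ==
u | w
p | s
q | t
r | s
s | p
s | p
t | r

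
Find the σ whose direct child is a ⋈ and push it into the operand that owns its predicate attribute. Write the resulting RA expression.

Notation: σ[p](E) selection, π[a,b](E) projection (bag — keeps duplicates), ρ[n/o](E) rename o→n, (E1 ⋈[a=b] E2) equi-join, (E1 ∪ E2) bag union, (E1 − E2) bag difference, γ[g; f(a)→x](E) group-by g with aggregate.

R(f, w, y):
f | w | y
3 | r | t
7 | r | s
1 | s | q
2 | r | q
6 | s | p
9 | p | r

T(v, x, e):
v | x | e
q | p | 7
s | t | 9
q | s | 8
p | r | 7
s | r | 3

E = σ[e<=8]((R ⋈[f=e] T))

σ filters on e, owned by the right side.
E' = (R ⋈[f=e] σ[e<=8](T))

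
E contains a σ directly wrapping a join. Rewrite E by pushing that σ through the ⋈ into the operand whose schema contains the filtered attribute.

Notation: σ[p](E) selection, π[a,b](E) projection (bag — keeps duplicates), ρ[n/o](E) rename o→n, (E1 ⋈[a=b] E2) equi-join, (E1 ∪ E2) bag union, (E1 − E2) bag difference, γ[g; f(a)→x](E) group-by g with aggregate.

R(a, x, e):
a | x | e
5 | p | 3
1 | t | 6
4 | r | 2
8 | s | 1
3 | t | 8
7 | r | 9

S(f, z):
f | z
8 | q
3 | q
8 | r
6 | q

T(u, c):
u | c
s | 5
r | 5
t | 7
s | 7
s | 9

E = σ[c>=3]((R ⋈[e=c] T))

σ filters on c, owned by the right side.
E' = (R ⋈[e=c] σ[c>=3](T))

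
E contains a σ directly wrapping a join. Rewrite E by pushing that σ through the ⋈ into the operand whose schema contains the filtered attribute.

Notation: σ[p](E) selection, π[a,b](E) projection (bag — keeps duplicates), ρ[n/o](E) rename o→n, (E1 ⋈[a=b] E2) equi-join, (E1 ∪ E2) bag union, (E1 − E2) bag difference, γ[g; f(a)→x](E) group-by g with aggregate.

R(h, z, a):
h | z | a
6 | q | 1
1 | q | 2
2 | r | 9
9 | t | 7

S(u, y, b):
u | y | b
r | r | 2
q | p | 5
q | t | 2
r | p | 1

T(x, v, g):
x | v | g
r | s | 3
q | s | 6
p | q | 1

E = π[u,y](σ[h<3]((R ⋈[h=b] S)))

σ filters on h, owned by the left side.
E' = π[u,y]((σ[h<3](R) ⋈[h=b] S))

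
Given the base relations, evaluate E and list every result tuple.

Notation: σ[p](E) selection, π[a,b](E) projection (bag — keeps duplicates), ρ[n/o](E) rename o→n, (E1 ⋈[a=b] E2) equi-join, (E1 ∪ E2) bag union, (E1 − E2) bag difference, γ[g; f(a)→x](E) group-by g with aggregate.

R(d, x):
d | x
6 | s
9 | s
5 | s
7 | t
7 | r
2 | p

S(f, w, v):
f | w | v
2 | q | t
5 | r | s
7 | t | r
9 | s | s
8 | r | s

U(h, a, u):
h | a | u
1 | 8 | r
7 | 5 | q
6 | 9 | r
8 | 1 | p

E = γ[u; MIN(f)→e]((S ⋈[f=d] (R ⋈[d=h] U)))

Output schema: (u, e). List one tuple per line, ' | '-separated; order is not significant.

Stepwise |·|:
  S → 5
  R → 6
  U → 4
  (R ⋈[d=h] U) → 3
  (S ⋈[f=d] (R ⋈[d=h] U)) → 2
  γ[u; MIN(f)→e]((S ⋈[f=d] (R ⋈[d=h] U))) → 1

== RESULT ==
u | e
q | 7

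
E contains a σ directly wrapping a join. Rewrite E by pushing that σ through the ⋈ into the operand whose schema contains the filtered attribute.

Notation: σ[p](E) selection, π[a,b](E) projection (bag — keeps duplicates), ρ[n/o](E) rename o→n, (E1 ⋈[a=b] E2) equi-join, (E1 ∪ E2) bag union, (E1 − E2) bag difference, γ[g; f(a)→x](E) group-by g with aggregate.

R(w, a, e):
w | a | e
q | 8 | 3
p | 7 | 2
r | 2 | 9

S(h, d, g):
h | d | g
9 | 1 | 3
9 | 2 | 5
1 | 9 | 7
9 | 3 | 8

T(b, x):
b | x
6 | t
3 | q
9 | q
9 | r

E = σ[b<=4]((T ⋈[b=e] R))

σ filters on b, owned by the left side.
E' = (σ[b<=4](T) ⋈[b=e] R)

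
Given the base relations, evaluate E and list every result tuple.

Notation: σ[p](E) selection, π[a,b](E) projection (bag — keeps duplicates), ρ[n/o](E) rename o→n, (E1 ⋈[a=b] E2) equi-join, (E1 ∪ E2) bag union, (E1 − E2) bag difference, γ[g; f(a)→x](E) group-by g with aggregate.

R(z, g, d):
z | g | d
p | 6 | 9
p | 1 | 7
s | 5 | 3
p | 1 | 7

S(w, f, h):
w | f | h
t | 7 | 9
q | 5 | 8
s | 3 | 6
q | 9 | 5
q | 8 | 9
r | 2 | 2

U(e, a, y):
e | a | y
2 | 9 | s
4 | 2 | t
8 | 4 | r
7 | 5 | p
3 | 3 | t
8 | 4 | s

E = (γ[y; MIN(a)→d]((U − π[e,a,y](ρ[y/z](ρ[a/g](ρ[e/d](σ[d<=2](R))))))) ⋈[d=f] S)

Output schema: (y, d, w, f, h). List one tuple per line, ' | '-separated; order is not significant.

Per-node cardinality:
  U → 6
  R → 4
  σ[d<=2](R) → 0
  ρ[e/d](σ[d<=2](R)) → 0
  ρ[a/g](ρ[e/d](σ[d<=2](R))) → 0
  ρ[y/z](ρ[a/g](ρ[e/d](σ[d<=2](R)))) → 0
  π[e,a,y](ρ[y/z](ρ[a/g](ρ[e/d](σ[d<=2](R))))) → 0
  (U − π[e,a,y](ρ[y/z](ρ[a/g](ρ[e/d](σ[d<=2](R)))))) → 6
  γ[y; MIN(a)→d]((U − π[e,a,y](ρ[y/z](ρ[a/g](ρ[e/d](σ[d<=2](R))))))) → 4
  S → 6
  (γ[y; MIN(a)→d]((U − π[e,a,y](ρ[y/z](ρ[a/g](ρ[e/d](σ[d<=2](R))))))) ⋈[d=f] S) → 2

== RESULT ==
y | d | w | f | h
p | 5 | q | 5 | 8
t | 2 | r | 2 | 2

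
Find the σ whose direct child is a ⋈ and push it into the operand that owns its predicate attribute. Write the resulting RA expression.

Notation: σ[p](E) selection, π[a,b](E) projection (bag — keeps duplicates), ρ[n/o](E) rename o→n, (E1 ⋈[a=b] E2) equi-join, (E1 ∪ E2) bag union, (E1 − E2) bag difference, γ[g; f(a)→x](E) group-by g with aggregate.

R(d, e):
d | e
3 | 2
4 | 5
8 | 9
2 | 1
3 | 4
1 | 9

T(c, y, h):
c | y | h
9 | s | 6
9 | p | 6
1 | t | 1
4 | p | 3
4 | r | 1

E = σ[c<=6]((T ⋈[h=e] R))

σ filters on c, owned by the left side.
E' = (σ[c<=6](T) ⋈[h=e] R)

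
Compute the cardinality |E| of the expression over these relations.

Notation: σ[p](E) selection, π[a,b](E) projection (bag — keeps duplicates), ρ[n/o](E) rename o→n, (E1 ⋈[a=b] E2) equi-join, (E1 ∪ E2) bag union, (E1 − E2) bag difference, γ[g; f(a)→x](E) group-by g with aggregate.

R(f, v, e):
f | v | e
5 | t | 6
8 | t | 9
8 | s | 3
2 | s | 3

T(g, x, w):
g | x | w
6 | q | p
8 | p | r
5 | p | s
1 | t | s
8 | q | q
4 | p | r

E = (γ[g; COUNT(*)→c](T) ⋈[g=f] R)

Row counts bottom-up:
  T → 6
  γ[g; COUNT(*)→c](T) → 5
  R → 4
  (γ[g; COUNT(*)→c](T) ⋈[g=f] R) → 3

|E| = 3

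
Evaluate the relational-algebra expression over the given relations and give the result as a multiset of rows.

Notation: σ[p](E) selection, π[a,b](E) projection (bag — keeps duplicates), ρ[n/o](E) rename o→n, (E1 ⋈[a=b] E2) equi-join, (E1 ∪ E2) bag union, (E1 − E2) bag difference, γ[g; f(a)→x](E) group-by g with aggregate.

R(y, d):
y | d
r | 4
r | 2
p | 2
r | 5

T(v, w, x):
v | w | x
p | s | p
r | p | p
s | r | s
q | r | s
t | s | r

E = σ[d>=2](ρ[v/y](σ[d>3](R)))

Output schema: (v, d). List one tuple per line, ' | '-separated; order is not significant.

Row counts bottom-up:
  R → 4
  σ[d>3](R) → 2
  ρ[v/y](σ[d>3](R)) → 2
  σ[d>=2](ρ[v/y](σ[d>3](R))) → 2

== RESULT ==
v | d
r | 4
r | 5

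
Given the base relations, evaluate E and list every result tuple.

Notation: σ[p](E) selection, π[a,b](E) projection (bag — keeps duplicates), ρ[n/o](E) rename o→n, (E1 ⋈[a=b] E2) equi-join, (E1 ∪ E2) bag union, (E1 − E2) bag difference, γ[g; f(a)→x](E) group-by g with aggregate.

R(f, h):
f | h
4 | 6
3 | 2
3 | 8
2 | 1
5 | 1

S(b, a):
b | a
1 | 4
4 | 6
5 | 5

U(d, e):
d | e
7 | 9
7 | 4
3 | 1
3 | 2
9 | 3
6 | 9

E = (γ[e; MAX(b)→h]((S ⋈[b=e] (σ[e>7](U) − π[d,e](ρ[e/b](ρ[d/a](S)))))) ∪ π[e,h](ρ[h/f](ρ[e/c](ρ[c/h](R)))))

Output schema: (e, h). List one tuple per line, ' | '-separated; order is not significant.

Per-node cardinality:
  S → 3
  U → 6
  σ[e>7](U) → 2
  S → 3
  ρ[d/a](S) → 3
  ρ[e/b](ρ[d/a](S)) → 3
  π[d,e](ρ[e/b](ρ[d/a](S))) → 3
  (σ[e>7](U) − π[d,e](ρ[e/b](ρ[d/a](S)))) → 2
  (S ⋈[b=e] (σ[e>7](U) − π[d,e](ρ[e/b](ρ[d/a](S))))) → 0
  γ[e; MAX(b)→h]((S ⋈[b=e] (σ[e>7](U) − π[d,e](ρ[e/b](ρ[d/a](S)))))) → 0
  R → 5
  ρ[c/h](R) → 5
  ρ[e/c](ρ[c/h](R)) → 5
  ρ[h/f](ρ[e/c](ρ[c/h](R))) → 5
  π[e,h](ρ[h/f](ρ[e/c](ρ[c/h](R)))) → 5
  (γ[e; MAX(b)→h]((S ⋈[b=e] (σ[e>7](U) − π[d,e](ρ[e/b](ρ[d/a](S)))))) ∪ π[e,h](ρ[h/f](ρ[e/c](ρ[c/h](R))))) → 5

== RESULT ==
e | h
1 | 2
1 | 5
2 | 3
6 | 4
8 | 3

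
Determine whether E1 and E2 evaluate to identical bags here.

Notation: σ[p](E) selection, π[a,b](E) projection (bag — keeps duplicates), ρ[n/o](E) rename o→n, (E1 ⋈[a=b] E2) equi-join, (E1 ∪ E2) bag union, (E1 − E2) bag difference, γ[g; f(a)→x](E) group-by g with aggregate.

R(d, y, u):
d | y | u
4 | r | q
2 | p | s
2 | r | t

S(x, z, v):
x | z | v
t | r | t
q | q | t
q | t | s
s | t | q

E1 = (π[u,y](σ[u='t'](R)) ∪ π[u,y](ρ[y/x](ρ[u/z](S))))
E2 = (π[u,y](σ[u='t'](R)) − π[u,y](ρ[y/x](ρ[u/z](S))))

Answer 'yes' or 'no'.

E1 stepwise |·|:
  R → 3
  σ[u='t'](R) → 1
  π[u,y](σ[u='t'](R)) → 1
  S → 4
  ρ[u/z](S) → 4
  ρ[y/x](ρ[u/z](S)) → 4
  π[u,y](ρ[y/x](ρ[u/z](S))) → 4
  (π[u,y](σ[u='t'](R)) ∪ π[u,y](ρ[y/x](ρ[u/z](S)))) → 5
E2 stepwise |·|:
  R → 3
  σ[u='t'](R) → 1
  π[u,y](σ[u='t'](R)) → 1
  S → 4
  ρ[u/z](S) → 4
  ρ[y/x](ρ[u/z](S)) → 4
  π[u,y](ρ[y/x](ρ[u/z](S))) → 4
  (π[u,y](σ[u='t'](R)) − π[u,y](ρ[y/x](ρ[u/z](S)))) → 1

E1 result:
u | y
q | q
r | t
t | q
t | r
t | s
E2 result:
u | y
t | r
Witness: ('q', 'q') appears 1× in E1 but 0× in E2.

no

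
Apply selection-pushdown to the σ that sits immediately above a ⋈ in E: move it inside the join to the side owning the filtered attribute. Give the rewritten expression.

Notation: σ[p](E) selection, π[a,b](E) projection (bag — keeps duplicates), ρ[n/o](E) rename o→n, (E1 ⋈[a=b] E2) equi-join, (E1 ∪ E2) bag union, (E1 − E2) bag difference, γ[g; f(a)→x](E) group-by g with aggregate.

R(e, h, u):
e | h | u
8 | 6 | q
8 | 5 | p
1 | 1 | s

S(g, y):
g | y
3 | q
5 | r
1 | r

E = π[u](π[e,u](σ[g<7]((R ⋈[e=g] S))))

σ filters on g, owned by the right side.
E' = π[u](π[e,u]((R ⋈[e=g] σ[g<7](S))))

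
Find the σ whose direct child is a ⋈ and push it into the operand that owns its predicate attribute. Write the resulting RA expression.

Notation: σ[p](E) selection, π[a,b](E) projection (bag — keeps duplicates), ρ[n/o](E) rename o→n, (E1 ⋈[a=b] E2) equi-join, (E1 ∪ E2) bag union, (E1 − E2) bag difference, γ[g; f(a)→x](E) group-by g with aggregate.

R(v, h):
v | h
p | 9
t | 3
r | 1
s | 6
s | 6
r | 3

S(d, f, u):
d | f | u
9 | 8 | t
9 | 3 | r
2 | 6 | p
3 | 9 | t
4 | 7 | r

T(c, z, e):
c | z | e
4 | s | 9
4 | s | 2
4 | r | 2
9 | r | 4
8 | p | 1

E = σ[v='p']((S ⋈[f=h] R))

σ filters on v, owned by the right side.
E' = (S ⋈[f=h] σ[v='p'](R))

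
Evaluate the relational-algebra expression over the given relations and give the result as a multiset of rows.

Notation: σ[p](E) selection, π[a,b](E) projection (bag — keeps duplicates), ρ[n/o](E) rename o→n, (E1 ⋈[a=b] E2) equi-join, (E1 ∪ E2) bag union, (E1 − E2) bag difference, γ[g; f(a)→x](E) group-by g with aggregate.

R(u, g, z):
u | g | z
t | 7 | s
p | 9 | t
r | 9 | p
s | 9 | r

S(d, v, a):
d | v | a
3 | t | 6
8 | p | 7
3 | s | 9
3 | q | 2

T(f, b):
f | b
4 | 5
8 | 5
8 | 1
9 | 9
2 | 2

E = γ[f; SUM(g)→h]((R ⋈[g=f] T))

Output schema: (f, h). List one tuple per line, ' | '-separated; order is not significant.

Row counts bottom-up:
  R → 4
  T → 5
  (R ⋈[g=f] T) → 3
  γ[f; SUM(g)→h]((R ⋈[g=f] T)) → 1

== RESULT ==
f | h
9 | 27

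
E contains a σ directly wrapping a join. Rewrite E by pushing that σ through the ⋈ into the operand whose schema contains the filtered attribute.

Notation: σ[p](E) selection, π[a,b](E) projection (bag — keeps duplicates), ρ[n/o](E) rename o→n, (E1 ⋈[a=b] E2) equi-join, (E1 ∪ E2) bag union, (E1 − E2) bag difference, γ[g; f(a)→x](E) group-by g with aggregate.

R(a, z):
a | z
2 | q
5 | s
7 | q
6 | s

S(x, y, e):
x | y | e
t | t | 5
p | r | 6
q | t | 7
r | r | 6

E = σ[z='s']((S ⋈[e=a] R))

σ filters on z, owned by the right side.
E' = (S ⋈[e=a] σ[z='s'](R))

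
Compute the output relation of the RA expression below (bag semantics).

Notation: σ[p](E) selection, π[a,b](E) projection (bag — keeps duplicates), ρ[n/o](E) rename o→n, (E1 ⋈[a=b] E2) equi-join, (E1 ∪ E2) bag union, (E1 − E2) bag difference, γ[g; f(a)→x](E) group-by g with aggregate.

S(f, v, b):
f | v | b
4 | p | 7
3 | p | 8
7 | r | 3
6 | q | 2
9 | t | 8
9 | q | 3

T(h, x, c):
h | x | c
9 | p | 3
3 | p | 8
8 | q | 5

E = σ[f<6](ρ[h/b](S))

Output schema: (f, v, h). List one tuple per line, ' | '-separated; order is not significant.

Per-node cardinality:
  S → 6
  ρ[h/b](S) → 6
  σ[f<6](ρ[h/b](S)) → 2

== RESULT ==
f | v | h
3 | p | 8
4 | p | 7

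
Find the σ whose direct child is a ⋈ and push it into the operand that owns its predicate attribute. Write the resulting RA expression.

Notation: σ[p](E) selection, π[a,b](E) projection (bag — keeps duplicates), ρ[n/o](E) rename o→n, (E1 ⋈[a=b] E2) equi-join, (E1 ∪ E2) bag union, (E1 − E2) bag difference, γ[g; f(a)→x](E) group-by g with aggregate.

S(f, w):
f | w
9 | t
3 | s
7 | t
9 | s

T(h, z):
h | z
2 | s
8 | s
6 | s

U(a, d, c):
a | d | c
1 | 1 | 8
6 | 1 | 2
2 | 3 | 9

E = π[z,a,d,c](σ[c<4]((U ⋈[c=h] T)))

σ filters on c, owned by the left side.
E' = π[z,a,d,c]((σ[c<4](U) ⋈[c=h] T))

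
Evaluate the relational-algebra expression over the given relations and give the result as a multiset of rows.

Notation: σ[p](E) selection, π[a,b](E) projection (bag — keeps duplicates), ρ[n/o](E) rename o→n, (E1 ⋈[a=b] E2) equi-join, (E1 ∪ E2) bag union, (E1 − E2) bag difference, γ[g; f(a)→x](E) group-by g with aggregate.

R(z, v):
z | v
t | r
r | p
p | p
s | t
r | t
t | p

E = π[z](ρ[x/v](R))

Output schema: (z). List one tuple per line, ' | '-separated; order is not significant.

Subexpression sizes:
  R → 6
  ρ[x/v](R) → 6
  π[z](ρ[x/v](R)) → 6

== RESULT ==
z
p
r
r
s
t
t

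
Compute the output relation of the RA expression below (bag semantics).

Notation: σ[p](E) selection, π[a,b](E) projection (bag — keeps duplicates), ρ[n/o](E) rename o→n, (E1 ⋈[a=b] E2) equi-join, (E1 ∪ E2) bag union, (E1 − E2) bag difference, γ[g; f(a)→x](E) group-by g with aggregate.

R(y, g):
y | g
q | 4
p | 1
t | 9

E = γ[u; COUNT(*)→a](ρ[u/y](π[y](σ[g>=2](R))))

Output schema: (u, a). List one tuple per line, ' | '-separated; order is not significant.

Subexpression sizes:
  R → 3
  σ[g>=2](R) → 2
  π[y](σ[g>=2](R)) → 2
  ρ[u/y](π[y](σ[g>=2](R))) → 2
  γ[u; COUNT(*)→a](ρ[u/y](π[y](σ[g>=2](R)))) → 2

== RESULT ==
u | a
q | 1
t | 1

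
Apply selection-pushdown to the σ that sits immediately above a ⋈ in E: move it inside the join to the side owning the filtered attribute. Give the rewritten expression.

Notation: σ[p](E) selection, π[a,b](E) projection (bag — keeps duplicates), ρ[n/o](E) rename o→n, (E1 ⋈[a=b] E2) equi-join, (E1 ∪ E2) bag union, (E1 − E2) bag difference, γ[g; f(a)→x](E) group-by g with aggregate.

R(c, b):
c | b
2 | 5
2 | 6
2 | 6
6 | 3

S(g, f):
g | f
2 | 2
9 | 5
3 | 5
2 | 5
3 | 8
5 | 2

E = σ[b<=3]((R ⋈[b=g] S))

σ filters on b, owned by the left side.
E' = (σ[b<=3](R) ⋈[b=g] S)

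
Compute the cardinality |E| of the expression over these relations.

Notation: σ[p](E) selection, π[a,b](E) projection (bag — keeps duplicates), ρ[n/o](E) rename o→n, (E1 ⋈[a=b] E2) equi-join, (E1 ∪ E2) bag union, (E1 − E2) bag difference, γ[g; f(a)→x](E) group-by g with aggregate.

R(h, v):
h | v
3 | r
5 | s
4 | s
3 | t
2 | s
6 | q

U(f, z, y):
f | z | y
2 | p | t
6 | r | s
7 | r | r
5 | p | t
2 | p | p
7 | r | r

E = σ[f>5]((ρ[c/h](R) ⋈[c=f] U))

Per-node cardinality:
  R → 6
  ρ[c/h](R) → 6
  U → 6
  (ρ[c/h](R) ⋈[c=f] U) → 4
  σ[f>5]((ρ[c/h](R) ⋈[c=f] U)) → 1

|E| = 1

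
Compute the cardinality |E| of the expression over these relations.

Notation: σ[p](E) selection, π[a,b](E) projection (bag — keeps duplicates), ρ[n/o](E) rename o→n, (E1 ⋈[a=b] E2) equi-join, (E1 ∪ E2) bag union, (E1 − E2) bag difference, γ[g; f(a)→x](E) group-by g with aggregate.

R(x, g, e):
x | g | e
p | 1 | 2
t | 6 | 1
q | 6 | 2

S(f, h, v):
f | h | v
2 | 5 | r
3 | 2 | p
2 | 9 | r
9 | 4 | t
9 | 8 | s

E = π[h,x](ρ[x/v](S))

Per-node cardinality:
  S → 5
  ρ[x/v](S) → 5
  π[h,x](ρ[x/v](S)) → 5

|E| = 5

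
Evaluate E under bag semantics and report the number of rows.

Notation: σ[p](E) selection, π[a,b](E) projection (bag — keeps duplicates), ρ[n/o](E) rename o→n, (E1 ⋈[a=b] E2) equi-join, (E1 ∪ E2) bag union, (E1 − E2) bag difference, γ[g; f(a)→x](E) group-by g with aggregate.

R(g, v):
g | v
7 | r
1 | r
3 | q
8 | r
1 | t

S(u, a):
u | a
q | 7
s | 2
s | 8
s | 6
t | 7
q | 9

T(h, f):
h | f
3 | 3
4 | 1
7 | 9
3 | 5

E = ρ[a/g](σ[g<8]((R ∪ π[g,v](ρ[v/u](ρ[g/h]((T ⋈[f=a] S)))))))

Subexpression sizes:
  R → 5
  T → 4
  S → 6
  (T ⋈[f=a] S) → 1
  ρ[g/h]((T ⋈[f=a] S)) → 1
  ρ[v/u](ρ[g/h]((T ⋈[f=a] S))) → 1
  π[g,v](ρ[v/u](ρ[g/h]((T ⋈[f=a] S)))) → 1
  (R ∪ π[g,v](ρ[v/u](ρ[g/h]((T ⋈[f=a] S))))) → 6
  σ[g<8]((R ∪ π[g,v](ρ[v/u](ρ[g/h]((T ⋈[f=a] S)))))) → 5
  ρ[a/g](σ[g<8]((R ∪ π[g,v](ρ[v/u](ρ[g/h]((T ⋈[f=a] S))))))) → 5

|E| = 5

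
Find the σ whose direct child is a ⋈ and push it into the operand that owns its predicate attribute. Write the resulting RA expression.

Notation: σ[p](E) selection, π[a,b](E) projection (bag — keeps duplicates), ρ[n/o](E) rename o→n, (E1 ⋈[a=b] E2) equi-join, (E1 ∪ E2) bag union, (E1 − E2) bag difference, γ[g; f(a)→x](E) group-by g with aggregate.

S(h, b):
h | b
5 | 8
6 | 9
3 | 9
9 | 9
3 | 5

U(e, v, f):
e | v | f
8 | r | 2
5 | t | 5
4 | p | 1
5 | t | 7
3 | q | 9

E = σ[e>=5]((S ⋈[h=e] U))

σ filters on e, owned by the right side.
E' = (S ⋈[h=e] σ[e>=5](U))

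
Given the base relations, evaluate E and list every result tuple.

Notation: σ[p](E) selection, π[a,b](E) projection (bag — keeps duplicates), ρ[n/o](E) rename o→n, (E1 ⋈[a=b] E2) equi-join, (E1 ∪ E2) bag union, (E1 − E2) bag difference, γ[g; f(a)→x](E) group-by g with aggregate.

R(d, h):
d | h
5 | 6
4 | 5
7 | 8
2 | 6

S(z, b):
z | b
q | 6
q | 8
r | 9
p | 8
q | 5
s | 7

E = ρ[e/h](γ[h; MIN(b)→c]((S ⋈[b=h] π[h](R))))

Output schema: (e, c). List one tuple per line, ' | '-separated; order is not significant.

Subexpression sizes:
  S → 6
  R → 4
  π[h](R) → 4
  (S ⋈[b=h] π[h](R)) → 5
  γ[h; MIN(b)→c]((S ⋈[b=h] π[h](R))) → 3
  ρ[e/h](γ[h; MIN(b)→c]((S ⋈[b=h] π[h](R)))) → 3

== RESULT ==
e | c
5 | 5
6 | 6
8 | 8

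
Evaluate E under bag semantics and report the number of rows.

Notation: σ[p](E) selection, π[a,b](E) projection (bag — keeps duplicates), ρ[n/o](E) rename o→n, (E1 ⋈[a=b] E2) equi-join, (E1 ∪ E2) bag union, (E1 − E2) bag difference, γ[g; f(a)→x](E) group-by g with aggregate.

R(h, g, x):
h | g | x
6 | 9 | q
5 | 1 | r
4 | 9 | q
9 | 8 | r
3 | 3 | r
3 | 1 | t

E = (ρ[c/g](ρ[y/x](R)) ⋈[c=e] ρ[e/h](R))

Subexpression sizes:
  R → 6
  ρ[y/x](R) → 6
  ρ[c/g](ρ[y/x](R)) → 6
  R → 6
  ρ[e/h](R) → 6
  (ρ[c/g](ρ[y/x](R)) ⋈[c=e] ρ[e/h](R)) → 4

|E| = 4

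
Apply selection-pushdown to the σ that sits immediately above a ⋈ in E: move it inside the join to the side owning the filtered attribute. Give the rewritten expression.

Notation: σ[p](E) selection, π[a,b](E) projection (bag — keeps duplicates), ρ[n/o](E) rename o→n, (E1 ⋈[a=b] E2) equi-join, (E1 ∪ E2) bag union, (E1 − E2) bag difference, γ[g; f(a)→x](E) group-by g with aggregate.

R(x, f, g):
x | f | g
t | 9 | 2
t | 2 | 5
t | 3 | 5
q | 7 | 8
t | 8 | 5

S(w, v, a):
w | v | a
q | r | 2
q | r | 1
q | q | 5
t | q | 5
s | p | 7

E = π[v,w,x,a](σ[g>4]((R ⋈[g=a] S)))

σ filters on g, owned by the left side.
E' = π[v,w,x,a]((σ[g>4](R) ⋈[g=a] S))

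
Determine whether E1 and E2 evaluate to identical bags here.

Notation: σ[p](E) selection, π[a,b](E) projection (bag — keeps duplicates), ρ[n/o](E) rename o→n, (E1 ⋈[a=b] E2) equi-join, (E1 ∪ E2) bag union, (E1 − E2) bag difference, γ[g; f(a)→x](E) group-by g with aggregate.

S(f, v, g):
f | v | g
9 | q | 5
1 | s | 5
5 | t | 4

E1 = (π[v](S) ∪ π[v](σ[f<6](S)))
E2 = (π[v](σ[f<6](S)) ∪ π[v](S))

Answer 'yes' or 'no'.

E1 per-node cardinality:
  S → 3
  π[v](S) → 3
  S → 3
  σ[f<6](S) → 2
  π[v](σ[f<6](S)) → 2
  (π[v](S) ∪ π[v](σ[f<6](S))) → 5
E2 per-node cardinality:
  S → 3
  σ[f<6](S) → 2
  π[v](σ[f<6](S)) → 2
  S → 3
  π[v](S) → 3
  (π[v](σ[f<6](S)) ∪ π[v](S)) → 5

E1 and E2 produce the same multiset:
v
q
s
s
t
t

yes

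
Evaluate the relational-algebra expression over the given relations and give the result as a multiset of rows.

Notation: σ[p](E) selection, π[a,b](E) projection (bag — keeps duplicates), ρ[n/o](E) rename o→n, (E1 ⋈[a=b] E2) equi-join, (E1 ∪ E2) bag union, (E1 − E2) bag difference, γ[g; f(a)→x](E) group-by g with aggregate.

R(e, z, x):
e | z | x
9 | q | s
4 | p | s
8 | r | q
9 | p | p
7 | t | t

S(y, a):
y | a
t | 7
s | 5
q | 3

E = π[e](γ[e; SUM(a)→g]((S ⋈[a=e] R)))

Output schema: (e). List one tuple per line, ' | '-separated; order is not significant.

Per-node cardinality:
  S → 3
  R → 5
  (S ⋈[a=e] R) → 1
  γ[e; SUM(a)→g]((S ⋈[a=e] R)) → 1
  π[e](γ[e; SUM(a)→g]((S ⋈[a=e] R))) → 1

== RESULT ==
e
7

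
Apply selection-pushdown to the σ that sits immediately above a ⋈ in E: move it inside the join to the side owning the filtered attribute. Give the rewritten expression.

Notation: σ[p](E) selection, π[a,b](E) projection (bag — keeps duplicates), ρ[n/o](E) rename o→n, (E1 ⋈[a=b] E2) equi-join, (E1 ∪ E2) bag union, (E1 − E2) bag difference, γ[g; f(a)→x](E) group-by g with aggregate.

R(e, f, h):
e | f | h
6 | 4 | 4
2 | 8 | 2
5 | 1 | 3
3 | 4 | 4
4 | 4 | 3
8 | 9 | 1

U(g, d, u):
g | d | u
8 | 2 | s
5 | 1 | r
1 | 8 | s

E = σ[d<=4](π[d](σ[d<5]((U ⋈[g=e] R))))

σ filters on d, owned by the left side.
E' = σ[d<=4](π[d]((σ[d<5](U) ⋈[g=e] R)))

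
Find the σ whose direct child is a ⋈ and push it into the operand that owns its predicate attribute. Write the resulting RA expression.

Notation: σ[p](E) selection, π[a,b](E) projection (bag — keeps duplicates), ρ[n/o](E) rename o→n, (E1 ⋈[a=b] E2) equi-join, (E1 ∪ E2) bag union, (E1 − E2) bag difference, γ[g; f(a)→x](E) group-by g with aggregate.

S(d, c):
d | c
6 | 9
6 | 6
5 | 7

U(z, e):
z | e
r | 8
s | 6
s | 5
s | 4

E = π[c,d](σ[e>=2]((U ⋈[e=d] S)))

σ filters on e, owned by the left side.
E' = π[c,d]((σ[e>=2](U) ⋈[e=d] S))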